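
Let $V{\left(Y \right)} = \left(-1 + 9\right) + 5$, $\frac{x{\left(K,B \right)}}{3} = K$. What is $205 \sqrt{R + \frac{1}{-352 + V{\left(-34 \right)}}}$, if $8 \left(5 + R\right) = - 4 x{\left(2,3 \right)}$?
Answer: $\frac{205 i \sqrt{919707}}{339} \approx 579.93 i$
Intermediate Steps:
$x{\left(K,B \right)} = 3 K$
$V{\left(Y \right)} = 13$ ($V{\left(Y \right)} = 8 + 5 = 13$)
$R = -8$ ($R = -5 + \frac{\left(-4\right) 3 \cdot 2}{8} = -5 + \frac{\left(-4\right) 6}{8} = -5 + \frac{1}{8} \left(-24\right) = -5 - 3 = -8$)
$205 \sqrt{R + \frac{1}{-352 + V{\left(-34 \right)}}} = 205 \sqrt{-8 + \frac{1}{-352 + 13}} = 205 \sqrt{-8 + \frac{1}{-339}} = 205 \sqrt{-8 - \frac{1}{339}} = 205 \sqrt{- \frac{2713}{339}} = 205 \frac{i \sqrt{919707}}{339} = \frac{205 i \sqrt{919707}}{339}$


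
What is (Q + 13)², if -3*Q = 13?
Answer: 676/9 ≈ 75.111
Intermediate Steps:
Q = -13/3 (Q = -⅓*13 = -13/3 ≈ -4.3333)
(Q + 13)² = (-13/3 + 13)² = (26/3)² = 676/9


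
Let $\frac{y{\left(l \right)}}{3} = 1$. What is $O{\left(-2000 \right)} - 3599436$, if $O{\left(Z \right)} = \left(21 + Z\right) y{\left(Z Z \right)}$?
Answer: $-3605373$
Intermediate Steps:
$y{\left(l \right)} = 3$ ($y{\left(l \right)} = 3 \cdot 1 = 3$)
$O{\left(Z \right)} = 63 + 3 Z$ ($O{\left(Z \right)} = \left(21 + Z\right) 3 = 63 + 3 Z$)
$O{\left(-2000 \right)} - 3599436 = \left(63 + 3 \left(-2000\right)\right) - 3599436 = \left(63 - 6000\right) - 3599436 = -5937 - 3599436 = -3605373$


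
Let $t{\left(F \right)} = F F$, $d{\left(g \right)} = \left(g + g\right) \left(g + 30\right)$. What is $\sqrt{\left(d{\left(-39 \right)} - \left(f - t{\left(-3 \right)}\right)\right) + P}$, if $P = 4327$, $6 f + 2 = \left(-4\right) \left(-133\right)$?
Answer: $\frac{\sqrt{44547}}{3} \approx 70.354$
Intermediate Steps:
$d{\left(g \right)} = 2 g \left(30 + g\right)$
$t{\left(F \right)} = F^{2}$
$f = \frac{265}{3}$ ($f = - \frac{1}{3} + \frac{\left(-4\right) \left(-133\right)}{6} = - \frac{1}{3} + \frac{1}{6} \cdot 532 = - \frac{1}{3} + \frac{266}{3} = \frac{265}{3} \approx 88.333$)
$\sqrt{\left(d{\left(-39 \right)} - \left(f - t{\left(-3 \right)}\right)\right) + P} = \sqrt{\left(2 \left(-39\right) \left(30 - 39\right) + \left(\left(-3\right)^{2} - \frac{265}{3}\right)\right) + 4327} = \sqrt{\left(2 \left(-39\right) \left(-9\right) + \left(9 - \frac{265}{3}\right)\right) + 4327} = \sqrt{\left(702 - \frac{238}{3}\right) + 4327} = \sqrt{\frac{1868}{3} + 4327} = \sqrt{\frac{14849}{3}} = \frac{\sqrt{44547}}{3}$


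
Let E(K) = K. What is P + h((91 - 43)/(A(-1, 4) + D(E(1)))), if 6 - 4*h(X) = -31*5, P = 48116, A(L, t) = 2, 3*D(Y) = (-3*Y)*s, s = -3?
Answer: 192625/4 ≈ 48156.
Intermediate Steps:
D(Y) = 3*Y (D(Y) = (-3*Y*(-3))/3 = (9*Y)/3 = 3*Y)
h(X) = 161/4 (h(X) = 3/2 - (-31)*5/4 = 3/2 - ¼*(-155) = 3/2 + 155/4 = 161/4)
P + h((91 - 43)/(A(-1, 4) + D(E(1)))) = 48116 + 161/4 = 192625/4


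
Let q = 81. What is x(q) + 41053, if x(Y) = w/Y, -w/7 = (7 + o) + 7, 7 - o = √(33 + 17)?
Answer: 1108382/27 + 35*√2/81 ≈ 41052.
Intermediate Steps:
o = 7 - 5*√2 (o = 7 - √(33 + 17) = 7 - √50 = 7 - 5*√2 ≈ -0.071068)
w = -147 + 35*√2 (w = -7*((7 + (7 - 5*√2)) + 7) = -7*((14 - 5*√2) + 7) = -7*(21 - 5*√2) = -147 + 35*√2 ≈ -97.503)
x(Y) = (-147 + 35*√2)/Y
x(q) + 41053 = 7*(-21 + 5*√2)/81 + 41053 = 7*(1/81)*(-21 + 5*√2) + 41053 = (-49/27 + 35*√2/81) + 41053 = 1108382/27 + 35*√2/81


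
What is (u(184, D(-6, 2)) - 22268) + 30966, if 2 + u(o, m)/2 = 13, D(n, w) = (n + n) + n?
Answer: 8720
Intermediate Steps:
D(n, w) = 3*n (D(n, w) = 2*n + n = 3*n)
u(o, m) = 22 (u(o, m) = -4 + 2*13 = -4 + 26 = 22)
(u(184, D(-6, 2)) - 22268) + 30966 = (22 - 22268) + 30966 = -22246 + 30966 = 8720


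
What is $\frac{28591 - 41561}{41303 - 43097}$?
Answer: $\frac{6485}{897} \approx 7.2297$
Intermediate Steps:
$\frac{28591 - 41561}{41303 - 43097} = - \frac{12970}{-1794} = \left(-12970\right) \left(- \frac{1}{1794}\right) = \frac{6485}{897}$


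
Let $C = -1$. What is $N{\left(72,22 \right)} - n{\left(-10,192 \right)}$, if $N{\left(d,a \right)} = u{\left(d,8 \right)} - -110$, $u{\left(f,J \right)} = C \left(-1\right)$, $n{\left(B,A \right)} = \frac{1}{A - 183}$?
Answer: $\frac{998}{9} \approx 110.89$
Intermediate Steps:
$n{\left(B,A \right)} = \frac{1}{-183 + A}$
$u{\left(f,J \right)} = 1$ ($u{\left(f,J \right)} = \left(-1\right) \left(-1\right) = 1$)
$N{\left(d,a \right)} = 111$ ($N{\left(d,a \right)} = 1 - -110 = 1 + 110 = 111$)
$N{\left(72,22 \right)} - n{\left(-10,192 \right)} = 111 - \frac{1}{-183 + 192} = 111 - \frac{1}{9} = \frac{998}{9}$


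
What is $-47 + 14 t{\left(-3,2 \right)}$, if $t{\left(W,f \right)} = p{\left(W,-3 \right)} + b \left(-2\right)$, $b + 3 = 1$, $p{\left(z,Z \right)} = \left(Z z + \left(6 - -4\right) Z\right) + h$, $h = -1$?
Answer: $-299$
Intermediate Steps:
$p{\left(z,Z \right)} = -1 + 10 Z + Z z$ ($p{\left(z,Z \right)} = \left(Z z + \left(6 - -4\right) Z\right) - 1 = \left(Z z + \left(6 + 4\right) Z\right) - 1 = \left(Z z + 10 Z\right) - 1 = \left(10 Z + Z z\right) - 1 = -1 + 10 Z + Z z$)
$b = -2$ ($b = -3 + 1 = -2$)
$t{\left(W,f \right)} = -27 - 3 W$ ($t{\left(W,f \right)} = \left(-1 + 10 \left(-3\right) - 3 W\right) - -4 = \left(-1 - 30 - 3 W\right) + 4 = \left(-31 - 3 W\right) + 4 = -27 - 3 W$)
$-47 + 14 t{\left(-3,2 \right)} = -47 + 14 \left(-27 - -9\right) = -47 + 14 \left(-27 + 9\right) = -47 + 14 \left(-18\right) = -47 - 252 = -299$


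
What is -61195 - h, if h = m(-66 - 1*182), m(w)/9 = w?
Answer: -58963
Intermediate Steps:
m(w) = 9*w
h = -2232 (h = 9*(-66 - 1*182) = 9*(-66 - 182) = 9*(-248) = -2232)
-61195 - h = -61195 - 1*(-2232) = -61195 + 2232 = -58963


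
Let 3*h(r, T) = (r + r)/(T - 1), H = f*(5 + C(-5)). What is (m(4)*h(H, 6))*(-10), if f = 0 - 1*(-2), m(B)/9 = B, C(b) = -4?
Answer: -96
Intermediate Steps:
m(B) = 9*B
f = 2 (f = 0 + 2 = 2)
H = 2 (H = 2*(5 - 4) = 2*1 = 2)
h(r, T) = 2*r/(3*(-1 + T)) (h(r, T) = ((r + r)/(T - 1))/3 = ((2*r)/(-1 + T))/3 = (2*r/(-1 + T))/3 = 2*r/(3*(-1 + T)))
(m(4)*h(H, 6))*(-10) = ((9*4)*((⅔)*2/(-1 + 6)))*(-10) = (36*((⅔)*2/5))*(-10) = (36*((⅔)*2*(⅕)))*(-10) = (36*(4/15))*(-10) = (48/5)*(-10) = -96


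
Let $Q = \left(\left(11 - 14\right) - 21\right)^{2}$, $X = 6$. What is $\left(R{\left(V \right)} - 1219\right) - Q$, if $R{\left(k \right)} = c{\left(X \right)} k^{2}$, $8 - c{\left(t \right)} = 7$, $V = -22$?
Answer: $-1311$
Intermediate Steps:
$c{\left(t \right)} = 1$ ($c{\left(t \right)} = 8 - 7 = 1$)
$Q = 576$ ($Q = \left(-3 - 21\right)^{2} = \left(-24\right)^{2} = 576$)
$R{\left(k \right)} = k^{2}$ ($R{\left(k \right)} = 1 k^{2} = k^{2}$)
$\left(R{\left(V \right)} - 1219\right) - Q = \left(\left(-22\right)^{2} - 1219\right) - 576 = \left(484 - 1219\right) - 576 = -735 - 576 = -1311$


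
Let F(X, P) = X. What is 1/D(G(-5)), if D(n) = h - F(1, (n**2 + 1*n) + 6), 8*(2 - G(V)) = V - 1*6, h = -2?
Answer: -1/3 ≈ -0.33333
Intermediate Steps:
G(V) = 11/4 - V/8 (G(V) = 2 - (V - 1*6)/8 = 2 - (V - 6)/8 = 2 - (-6 + V)/8 = 2 + (3/4 - V/8) = 11/4 - V/8)
D(n) = -3 (D(n) = -2 - 1*1 = -2 - 1 = -3)
1/D(G(-5)) = 1/(-3) = -1/3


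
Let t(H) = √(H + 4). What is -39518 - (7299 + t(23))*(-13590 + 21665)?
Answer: -58978943 - 24225*√3 ≈ -5.9021e+7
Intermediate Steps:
t(H) = √(4 + H)
-39518 - (7299 + t(23))*(-13590 + 21665) = -39518 - (7299 + √(4 + 23))*(-13590 + 21665) = -39518 - (7299 + √27)*8075 = -39518 - (7299 + 3*√3)*8075 = -39518 - (58939425 + 24225*√3) = -39518 + (-58939425 - 24225*√3) = -58978943 - 24225*√3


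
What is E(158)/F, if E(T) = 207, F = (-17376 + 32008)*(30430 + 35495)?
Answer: 23/107179400 ≈ 2.1459e-7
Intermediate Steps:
F = 964614600 (F = 14632*65925 = 964614600)
E(158)/F = 207/964614600 = 207*(1/964614600) = 23/107179400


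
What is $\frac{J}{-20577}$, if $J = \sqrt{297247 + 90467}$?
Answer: $- \frac{\sqrt{1074}}{1083} \approx -0.03026$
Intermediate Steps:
$J = 19 \sqrt{1074}$ ($J = \sqrt{387714} = 19 \sqrt{1074} \approx 622.67$)
$\frac{J}{-20577} = \frac{19 \sqrt{1074}}{-20577} = 19 \sqrt{1074} \left(- \frac{1}{20577}\right) = - \frac{\sqrt{1074}}{1083}$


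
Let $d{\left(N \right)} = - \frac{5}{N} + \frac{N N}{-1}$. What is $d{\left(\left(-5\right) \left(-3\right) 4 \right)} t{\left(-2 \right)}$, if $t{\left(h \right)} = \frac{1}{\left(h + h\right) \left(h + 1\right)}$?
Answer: $- \frac{43201}{48} \approx -900.02$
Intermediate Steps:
$d{\left(N \right)} = - N^{2} - \frac{5}{N}$ ($d{\left(N \right)} = - \frac{5}{N} + N^{2} \left(-1\right) = - \frac{5}{N} - N^{2} = - N^{2} - \frac{5}{N}$)
$t{\left(h \right)} = \frac{1}{2 h \left(1 + h\right)}$
$d{\left(\left(-5\right) \left(-3\right) 4 \right)} t{\left(-2 \right)} = \frac{-5 - \left(\left(-5\right) \left(-3\right) 4\right)^{3}}{\left(-5\right) \left(-3\right) 4} \frac{1}{2 \left(-2\right) \left(1 - 2\right)} = \frac{-5 - \left(15 \cdot 4\right)^{3}}{15 \cdot 4} \cdot \frac{1}{2} \left(- \frac{1}{2}\right) \frac{1}{-1} = \frac{-5 - 60^{3}}{60} \cdot \frac{1}{2} \left(- \frac{1}{2}\right) \left(-1\right) = \frac{-5 - 216000}{60} \cdot \frac{1}{4} = \frac{1}{60} \left(-216005\right) \frac{1}{4} = \left(- \frac{43201}{12}\right) \frac{1}{4} = - \frac{43201}{48}$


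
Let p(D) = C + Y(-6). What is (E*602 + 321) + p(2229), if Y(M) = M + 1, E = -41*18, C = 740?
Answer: -443220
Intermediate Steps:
E = -738
Y(M) = 1 + M
p(D) = 735 (p(D) = 740 + (1 - 6) = 740 - 5 = 735)
(E*602 + 321) + p(2229) = (-738*602 + 321) + 735 = (-444276 + 321) + 735 = -443955 + 735 = -443220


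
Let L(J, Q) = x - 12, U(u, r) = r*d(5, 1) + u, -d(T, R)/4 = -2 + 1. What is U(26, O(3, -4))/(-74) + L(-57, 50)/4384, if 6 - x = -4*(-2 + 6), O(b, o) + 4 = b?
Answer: -23927/81104 ≈ -0.29502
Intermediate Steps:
O(b, o) = -4 + b
d(T, R) = 4 (d(T, R) = -4*(-2 + 1) = -4*(-1) = 4)
x = 22 (x = 6 - (-4)*(-2 + 6) = 6 - (-4)*4 = 6 - 1*(-16) = 6 + 16 = 22)
U(u, r) = u + 4*r (U(u, r) = r*4 + u = 4*r + u = u + 4*r)
L(J, Q) = 10 (L(J, Q) = 22 - 12 = 10)
U(26, O(3, -4))/(-74) + L(-57, 50)/4384 = (26 + 4*(-4 + 3))/(-74) + 10/4384 = (26 + 4*(-1))*(-1/74) + 10*(1/4384) = (26 - 4)*(-1/74) + 5/2192 = 22*(-1/74) + 5/2192 = -11/37 + 5/2192 = -23927/81104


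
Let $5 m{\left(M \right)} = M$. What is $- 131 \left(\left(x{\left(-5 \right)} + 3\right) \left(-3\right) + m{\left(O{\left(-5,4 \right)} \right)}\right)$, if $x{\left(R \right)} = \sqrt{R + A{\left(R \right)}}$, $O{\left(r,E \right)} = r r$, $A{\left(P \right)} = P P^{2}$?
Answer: $524 + 393 i \sqrt{130} \approx 524.0 + 4480.9 i$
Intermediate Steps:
$A{\left(P \right)} = P^{3}$
$O{\left(r,E \right)} = r^{2}$
$m{\left(M \right)} = \frac{M}{5}$
$x{\left(R \right)} = \sqrt{R + R^{3}}$
$- 131 \left(\left(x{\left(-5 \right)} + 3\right) \left(-3\right) + m{\left(O{\left(-5,4 \right)} \right)}\right) = - 131 \left(\left(\sqrt{-5 + \left(-5\right)^{3}} + 3\right) \left(-3\right) + \frac{\left(-5\right)^{2}}{5}\right) = - 131 \left(\left(\sqrt{-5 - 125} + 3\right) \left(-3\right) + \frac{1}{5} \cdot 25\right) = - 131 \left(\left(\sqrt{-130} + 3\right) \left(-3\right) + 5\right) = - 131 \left(\left(i \sqrt{130} + 3\right) \left(-3\right) + 5\right) = - 131 \left(\left(3 + i \sqrt{130}\right) \left(-3\right) + 5\right) = - 131 \left(\left(-9 - 3 i \sqrt{130}\right) + 5\right) = - 131 \left(-4 - 3 i \sqrt{130}\right) = 524 + 393 i \sqrt{130}$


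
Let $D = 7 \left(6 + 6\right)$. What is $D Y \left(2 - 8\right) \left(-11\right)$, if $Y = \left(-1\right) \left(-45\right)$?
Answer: $249480$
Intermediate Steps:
$Y = 45$
$D = 84$ ($D = 7 \cdot 12 = 84$)
$D Y \left(2 - 8\right) \left(-11\right) = 84 \cdot 45 \left(2 - 8\right) \left(-11\right) = 3780 \left(2 - 8\right) \left(-11\right) = 3780 \left(\left(-6\right) \left(-11\right)\right) = 3780 \cdot 66 = 249480$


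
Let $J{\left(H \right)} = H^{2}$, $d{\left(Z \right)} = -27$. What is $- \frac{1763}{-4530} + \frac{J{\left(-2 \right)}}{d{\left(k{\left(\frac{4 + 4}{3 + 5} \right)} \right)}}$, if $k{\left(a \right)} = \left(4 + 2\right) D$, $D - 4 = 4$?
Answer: $\frac{9827}{40770} \approx 0.24103$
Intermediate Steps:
$D = 8$ ($D = 4 + 4 = 8$)
$k{\left(a \right)} = 48$ ($k{\left(a \right)} = \left(4 + 2\right) 8 = 6 \cdot 8 = 48$)
$- \frac{1763}{-4530} + \frac{J{\left(-2 \right)}}{d{\left(k{\left(\frac{4 + 4}{3 + 5} \right)} \right)}} = - \frac{1763}{-4530} + \frac{\left(-2\right)^{2}}{-27} = \left(-1763\right) \left(- \frac{1}{4530}\right) + 4 \left(- \frac{1}{27}\right) = \frac{1763}{4530} - \frac{4}{27} = \frac{9827}{40770}$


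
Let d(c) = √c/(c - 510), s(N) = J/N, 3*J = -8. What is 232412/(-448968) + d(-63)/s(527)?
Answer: -58103/112242 + 1581*I*√7/1528 ≈ -0.51766 + 2.7375*I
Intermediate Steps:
J = -8/3 (J = (⅓)*(-8) = -8/3 ≈ -2.6667)
s(N) = -8/(3*N)
d(c) = √c/(-510 + c)
232412/(-448968) + d(-63)/s(527) = 232412/(-448968) + (√(-63)/(-510 - 63))/((-8/3/527)) = 232412*(-1/448968) + ((3*I*√7)/(-573))/((-8/3*1/527)) = -58103/112242 + ((3*I*√7)*(-1/573))/(-8/1581) = -58103/112242 - I*√7/191*(-1581/8) = -58103/112242 + 1581*I*√7/1528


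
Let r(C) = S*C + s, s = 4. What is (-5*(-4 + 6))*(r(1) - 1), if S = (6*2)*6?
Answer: -750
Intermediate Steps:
S = 72 (S = 12*6 = 72)
r(C) = 4 + 72*C (r(C) = 72*C + 4 = 4 + 72*C)
(-5*(-4 + 6))*(r(1) - 1) = (-5*(-4 + 6))*((4 + 72*1) - 1) = (-5*2)*((4 + 72) - 1) = -10*(76 - 1) = -10*75 = -750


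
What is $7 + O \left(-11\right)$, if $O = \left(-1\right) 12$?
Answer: $139$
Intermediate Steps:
$O = -12$
$7 + O \left(-11\right) = 7 - -132 = 7 + 132 = 139$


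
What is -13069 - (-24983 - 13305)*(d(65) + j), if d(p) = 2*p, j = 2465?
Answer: 99344291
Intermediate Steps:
-13069 - (-24983 - 13305)*(d(65) + j) = -13069 - (-24983 - 13305)*(2*65 + 2465) = -13069 - (-38288)*(130 + 2465) = -13069 - (-38288)*2595 = -13069 - 1*(-99357360) = -13069 + 99357360 = 99344291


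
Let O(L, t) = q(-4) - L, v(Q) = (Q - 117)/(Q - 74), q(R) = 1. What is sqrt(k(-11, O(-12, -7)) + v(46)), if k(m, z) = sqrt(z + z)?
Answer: sqrt(497 + 196*sqrt(26))/14 ≈ 2.7631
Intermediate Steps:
v(Q) = (-117 + Q)/(-74 + Q)
O(L, t) = 1 - L
k(m, z) = sqrt(2)*sqrt(z) (k(m, z) = sqrt(2*z) = sqrt(2)*sqrt(z))
sqrt(k(-11, O(-12, -7)) + v(46)) = sqrt(sqrt(2)*sqrt(1 - 1*(-12)) + (-117 + 46)/(-74 + 46)) = sqrt(sqrt(2)*sqrt(1 + 12) - 71/(-28)) = sqrt(sqrt(2)*sqrt(13) - 1/28*(-71)) = sqrt(sqrt(26) + 71/28) = sqrt(71/28 + sqrt(26))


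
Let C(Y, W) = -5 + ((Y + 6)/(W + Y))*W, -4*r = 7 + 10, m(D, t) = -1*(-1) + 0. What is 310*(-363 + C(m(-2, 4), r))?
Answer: -1446150/13 ≈ -1.1124e+5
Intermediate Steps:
m(D, t) = 1 (m(D, t) = 1 + 0 = 1)
r = -17/4 (r = -(7 + 10)/4 = -1/4*17 = -17/4 ≈ -4.2500)
C(Y, W) = -5 + W*(6 + Y)/(W + Y) (C(Y, W) = -5 + ((6 + Y)/(W + Y))*W = -5 + W*(6 + Y)/(W + Y))
310*(-363 + C(m(-2, 4), r)) = 310*(-363 + (-17/4 - 5*1 - 17/4*1)/(-17/4 + 1)) = 310*(-363 + (-17/4 - 5 - 17/4)/(-13/4)) = 310*(-363 - 4/13*(-27/2)) = 310*(-363 + 54/13) = 310*(-4665/13) = -1446150/13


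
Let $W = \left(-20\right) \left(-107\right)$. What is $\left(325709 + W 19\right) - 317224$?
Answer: $49145$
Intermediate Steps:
$W = 2140$
$\left(325709 + W 19\right) - 317224 = \left(325709 + 2140 \cdot 19\right) - 317224 = \left(325709 + 40660\right) - 317224 = 366369 - 317224 = 49145$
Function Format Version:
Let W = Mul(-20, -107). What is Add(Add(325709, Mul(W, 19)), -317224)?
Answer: 49145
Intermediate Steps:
W = 2140
Add(Add(325709, Mul(W, 19)), -317224) = Add(Add(325709, Mul(2140, 19)), -317224) = Add(Add(325709, 40660), -317224) = Add(366369, -317224) = 49145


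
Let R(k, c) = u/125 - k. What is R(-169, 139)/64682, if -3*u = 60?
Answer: 4221/1617050 ≈ 0.0026103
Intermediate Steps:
u = -20 (u = -⅓*60 = -20)
R(k, c) = -4/25 - k (R(k, c) = -20/125 - k = -20*1/125 - k = -4/25 - k)
R(-169, 139)/64682 = (-4/25 - 1*(-169))/64682 = (-4/25 + 169)*(1/64682) = (4221/25)*(1/64682) = 4221/1617050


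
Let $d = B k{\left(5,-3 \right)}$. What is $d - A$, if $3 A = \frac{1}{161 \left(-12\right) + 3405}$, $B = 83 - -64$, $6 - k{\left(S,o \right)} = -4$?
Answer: $\frac{6495929}{4419} \approx 1470.0$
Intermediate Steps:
$k{\left(S,o \right)} = 10$ ($k{\left(S,o \right)} = 6 - -4 = 6 + 4 = 10$)
$B = 147$ ($B = 83 + 64 = 147$)
$A = \frac{1}{4419}$ ($A = \frac{1}{3 \left(161 \left(-12\right) + 3405\right)} = \frac{1}{3 \left(-1932 + 3405\right)} = \frac{1}{3 \cdot 1473} = \frac{1}{3} \cdot \frac{1}{1473} = \frac{1}{4419} \approx 0.0002263$)
$d = 1470$ ($d = 147 \cdot 10 = 1470$)
$d - A = 1470 - \frac{1}{4419} = \frac{6495929}{4419}$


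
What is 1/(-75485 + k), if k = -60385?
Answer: -1/135870 ≈ -7.3600e-6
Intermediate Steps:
1/(-75485 + k) = 1/(-75485 - 60385) = 1/(-135870) = -1/135870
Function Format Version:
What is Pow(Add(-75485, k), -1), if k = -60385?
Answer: Rational(-1, 135870) ≈ -7.3600e-6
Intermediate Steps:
Pow(Add(-75485, k), -1) = Pow(Add(-75485, -60385), -1) = Pow(-135870, -1) = Rational(-1, 135870)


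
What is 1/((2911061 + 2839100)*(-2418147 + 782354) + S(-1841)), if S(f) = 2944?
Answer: -1/9406073109729 ≈ -1.0631e-13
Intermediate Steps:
1/((2911061 + 2839100)*(-2418147 + 782354) + S(-1841)) = 1/((2911061 + 2839100)*(-2418147 + 782354) + 2944) = 1/(5750161*(-1635793) + 2944) = 1/(-9406073112673 + 2944) = 1/(-9406073109729) = -1/9406073109729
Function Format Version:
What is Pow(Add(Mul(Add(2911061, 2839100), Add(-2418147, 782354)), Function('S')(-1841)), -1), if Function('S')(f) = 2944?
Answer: Rational(-1, 9406073109729) ≈ -1.0631e-13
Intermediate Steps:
Pow(Add(Mul(Add(2911061, 2839100), Add(-2418147, 782354)), Function('S')(-1841)), -1) = Pow(Add(Mul(Add(2911061, 2839100), Add(-2418147, 782354)), 2944), -1) = Pow(Add(Mul(5750161, -1635793), 2944), -1) = Pow(Add(-9406073112673, 2944), -1) = Pow(-9406073109729, -1) = Rational(-1, 9406073109729)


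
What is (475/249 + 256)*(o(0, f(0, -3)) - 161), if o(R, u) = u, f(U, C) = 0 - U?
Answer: -10339259/249 ≈ -41523.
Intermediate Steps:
f(U, C) = -U
(475/249 + 256)*(o(0, f(0, -3)) - 161) = (475/249 + 256)*(-1*0 - 161) = (475*(1/249) + 256)*(0 - 161) = (475/249 + 256)*(-161) = (64219/249)*(-161) = -10339259/249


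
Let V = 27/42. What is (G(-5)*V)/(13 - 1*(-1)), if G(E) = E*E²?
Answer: -1125/196 ≈ -5.7398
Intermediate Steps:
G(E) = E³
V = 9/14 (V = 27*(1/42) = 9/14 ≈ 0.64286)
(G(-5)*V)/(13 - 1*(-1)) = ((-5)³*(9/14))/(13 - 1*(-1)) = (-125*9/14)/(13 + 1) = -1125/14/14 = -1125/14*1/14 = -1125/196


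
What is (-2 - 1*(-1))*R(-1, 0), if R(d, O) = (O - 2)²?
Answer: -4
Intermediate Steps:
R(d, O) = (-2 + O)²
(-2 - 1*(-1))*R(-1, 0) = (-2 - 1*(-1))*(-2 + 0)² = (-2 + 1)*(-2)² = -1*4 = -4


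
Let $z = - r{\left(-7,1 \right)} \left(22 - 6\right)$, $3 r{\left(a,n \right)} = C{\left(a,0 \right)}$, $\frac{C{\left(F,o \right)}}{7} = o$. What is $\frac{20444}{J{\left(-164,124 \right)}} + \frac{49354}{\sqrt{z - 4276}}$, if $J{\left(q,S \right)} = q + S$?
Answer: $- \frac{5111}{10} - \frac{24677 i \sqrt{1069}}{1069} \approx -511.1 - 754.75 i$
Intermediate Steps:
$C{\left(F,o \right)} = 7 o$
$r{\left(a,n \right)} = 0$ ($r{\left(a,n \right)} = \frac{7 \cdot 0}{3} = \frac{1}{3} \cdot 0 = 0$)
$z = 0$ ($z = - 0 \left(22 - 6\right) = - 0 \cdot 16 = \left(-1\right) 0 = 0$)
$J{\left(q,S \right)} = S + q$
$\frac{20444}{J{\left(-164,124 \right)}} + \frac{49354}{\sqrt{z - 4276}} = \frac{20444}{124 - 164} + \frac{49354}{\sqrt{0 - 4276}} = \frac{20444}{-40} + \frac{49354}{\sqrt{-4276}} = 20444 \left(- \frac{1}{40}\right) + \frac{49354}{2 i \sqrt{1069}} = - \frac{5111}{10} + 49354 \left(- \frac{i \sqrt{1069}}{2138}\right) = - \frac{5111}{10} - \frac{24677 i \sqrt{1069}}{1069}$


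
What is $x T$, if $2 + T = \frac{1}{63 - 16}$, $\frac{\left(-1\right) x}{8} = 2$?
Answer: $\frac{1488}{47} \approx 31.66$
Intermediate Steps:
$x = -16$ ($x = \left(-8\right) 2 = -16$)
$T = - \frac{93}{47}$ ($T = -2 + \frac{1}{63 - 16} = -2 + \frac{1}{47} = - \frac{93}{47} \approx -1.9787$)
$x T = \left(-16\right) \left(- \frac{93}{47}\right) = \frac{1488}{47}$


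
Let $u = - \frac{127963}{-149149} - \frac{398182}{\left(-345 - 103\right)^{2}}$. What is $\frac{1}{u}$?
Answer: $- \frac{194381824}{218868579} \approx -0.88812$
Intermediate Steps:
$u = - \frac{218868579}{194381824}$ ($u = \left(-127963\right) \left(- \frac{1}{149149}\right) - \frac{398182}{\left(-448\right)^{2}} = \frac{11633}{13559} - \frac{398182}{200704} = \frac{11633}{13559} - \frac{199091}{100352} = - \frac{218868579}{194381824} \approx -1.126$)
$\frac{1}{u} = \frac{1}{- \frac{218868579}{194381824}} = - \frac{194381824}{218868579}$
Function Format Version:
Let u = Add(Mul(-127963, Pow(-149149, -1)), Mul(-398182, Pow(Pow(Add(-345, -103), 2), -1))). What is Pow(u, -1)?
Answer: Rational(-194381824, 218868579) ≈ -0.88812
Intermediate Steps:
u = Rational(-218868579, 194381824) (u = Add(Mul(-127963, Rational(-1, 149149)), Mul(-398182, Pow(Pow(-448, 2), -1))) = Add(Rational(11633, 13559), Mul(-398182, Pow(200704, -1))) = Add(Rational(11633, 13559), Mul(-398182, Rational(1, 200704))) = Add(Rational(11633, 13559), Rational(-199091, 100352)) = Rational(-218868579, 194381824) ≈ -1.1260)
Pow(u, -1) = Pow(Rational(-218868579, 194381824), -1) = Rational(-194381824, 218868579)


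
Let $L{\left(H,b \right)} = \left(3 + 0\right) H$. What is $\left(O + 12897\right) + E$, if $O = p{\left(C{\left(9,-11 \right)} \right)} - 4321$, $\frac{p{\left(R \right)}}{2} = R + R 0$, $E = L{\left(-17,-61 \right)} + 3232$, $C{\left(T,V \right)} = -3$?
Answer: $11751$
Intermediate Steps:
$L{\left(H,b \right)} = 3 H$
$E = 3181$ ($E = 3 \left(-17\right) + 3232 = -51 + 3232 = 3181$)
$p{\left(R \right)} = 2 R$ ($p{\left(R \right)} = 2 \left(R + R 0\right) = 2 \left(R + 0\right) = 2 R$)
$O = -4327$ ($O = 2 \left(-3\right) - 4321 = -6 - 4321 = -4327$)
$\left(O + 12897\right) + E = \left(-4327 + 12897\right) + 3181 = 8570 + 3181 = 11751$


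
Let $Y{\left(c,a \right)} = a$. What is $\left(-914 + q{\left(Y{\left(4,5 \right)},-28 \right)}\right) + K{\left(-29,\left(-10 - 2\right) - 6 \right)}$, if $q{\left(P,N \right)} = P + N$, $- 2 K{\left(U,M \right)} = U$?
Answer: $- \frac{1845}{2} \approx -922.5$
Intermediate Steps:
$K{\left(U,M \right)} = - \frac{U}{2}$
$q{\left(P,N \right)} = N + P$
$\left(-914 + q{\left(Y{\left(4,5 \right)},-28 \right)}\right) + K{\left(-29,\left(-10 - 2\right) - 6 \right)} = \left(-914 + \left(-28 + 5\right)\right) - - \frac{29}{2} = \left(-914 - 23\right) + \frac{29}{2} = -937 + \frac{29}{2} = - \frac{1845}{2}$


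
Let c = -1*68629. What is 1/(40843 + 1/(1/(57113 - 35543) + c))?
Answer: 1480327529/60461017245377 ≈ 2.4484e-5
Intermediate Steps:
c = -68629
1/(40843 + 1/(1/(57113 - 35543) + c)) = 1/(40843 + 1/(1/(57113 - 35543) - 68629)) = 1/(40843 + 1/(1/21570 - 68629)) = 1/(40843 + 1/(-1480327529/21570)) = 1/(40843 - 21570/1480327529) = 1/(60461017245377/1480327529) = 1480327529/60461017245377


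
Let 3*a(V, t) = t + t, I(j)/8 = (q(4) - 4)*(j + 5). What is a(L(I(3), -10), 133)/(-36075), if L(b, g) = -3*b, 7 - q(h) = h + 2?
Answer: -266/108225 ≈ -0.0024578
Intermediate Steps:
q(h) = 5 - h (q(h) = 7 - (h + 2) = 7 - (2 + h) = 7 + (-2 - h) = 5 - h)
I(j) = -120 - 24*j (I(j) = 8*(((5 - 1*4) - 4)*(j + 5)) = 8*(((5 - 4) - 4)*(5 + j)) = 8*((1 - 4)*(5 + j)) = 8*(-3*(5 + j)) = 8*(-15 - 3*j) = -120 - 24*j)
a(V, t) = 2*t/3 (a(V, t) = (t + t)/3 = (2*t)/3 = 2*t/3)
a(L(I(3), -10), 133)/(-36075) = ((⅔)*133)/(-36075) = (266/3)*(-1/36075) = -266/108225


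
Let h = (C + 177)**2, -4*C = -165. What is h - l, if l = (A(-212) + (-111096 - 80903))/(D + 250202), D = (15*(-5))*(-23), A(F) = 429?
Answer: 192003937703/4030832 ≈ 47634.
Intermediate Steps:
C = 165/4 (C = -1/4*(-165) = 165/4 ≈ 41.250)
D = 1725 (D = -75*(-23) = 1725)
l = -191570/251927 (l = (429 + (-111096 - 80903))/(1725 + 250202) = (429 - 191999)/251927 = -191570*1/251927 = -191570/251927 ≈ -0.76042)
h = 762129/16 (h = (165/4 + 177)**2 = (873/4)**2 = 762129/16 ≈ 47633.)
h - l = 762129/16 - 1*(-191570/251927) = 762129/16 + 191570/251927 = 192003937703/4030832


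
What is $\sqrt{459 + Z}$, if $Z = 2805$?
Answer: $8 \sqrt{51} \approx 57.131$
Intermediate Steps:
$\sqrt{459 + Z} = \sqrt{459 + 2805} = \sqrt{3264} = 8 \sqrt{51}$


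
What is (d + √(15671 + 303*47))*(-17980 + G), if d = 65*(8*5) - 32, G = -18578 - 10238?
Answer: -120172128 - 93592*√7478 ≈ -1.2827e+8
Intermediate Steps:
G = -28816
d = 2568 (d = 65*40 - 32 = 2600 - 32 = 2568)
(d + √(15671 + 303*47))*(-17980 + G) = (2568 + √(15671 + 303*47))*(-17980 - 28816) = (2568 + √(15671 + 14241))*(-46796) = (2568 + √29912)*(-46796) = (2568 + 2*√7478)*(-46796) = -120172128 - 93592*√7478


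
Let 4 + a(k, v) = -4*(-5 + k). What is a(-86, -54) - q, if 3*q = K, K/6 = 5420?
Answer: -10480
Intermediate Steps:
a(k, v) = 16 - 4*k (a(k, v) = -4 - 4*(-5 + k) = -4 + (20 - 4*k) = 16 - 4*k)
K = 32520 (K = 6*5420 = 32520)
q = 10840 (q = (⅓)*32520 = 10840)
a(-86, -54) - q = (16 - 4*(-86)) - 1*10840 = (16 + 344) - 10840 = 360 - 10840 = -10480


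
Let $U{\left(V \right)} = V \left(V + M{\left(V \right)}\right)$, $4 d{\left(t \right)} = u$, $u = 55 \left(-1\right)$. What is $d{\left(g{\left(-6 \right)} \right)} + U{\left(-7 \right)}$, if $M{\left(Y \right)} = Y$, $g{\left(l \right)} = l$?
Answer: $\frac{337}{4} \approx 84.25$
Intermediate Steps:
$u = -55$
$d{\left(t \right)} = - \frac{55}{4}$ ($d{\left(t \right)} = \frac{1}{4} \left(-55\right) = - \frac{55}{4}$)
$U{\left(V \right)} = 2 V^{2}$ ($U{\left(V \right)} = V \left(V + V\right) = V 2 V = 2 V^{2}$)
$d{\left(g{\left(-6 \right)} \right)} + U{\left(-7 \right)} = - \frac{55}{4} + 2 \left(-7\right)^{2} = - \frac{55}{4} + 2 \cdot 49 = - \frac{55}{4} + 98 = \frac{337}{4}$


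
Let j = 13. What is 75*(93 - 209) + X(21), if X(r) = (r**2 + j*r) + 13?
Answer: -7973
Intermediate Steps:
X(r) = 13 + r**2 + 13*r (X(r) = (r**2 + 13*r) + 13 = 13 + r**2 + 13*r)
75*(93 - 209) + X(21) = 75*(93 - 209) + (13 + 21**2 + 13*21) = 75*(-116) + (13 + 441 + 273) = -8700 + 727 = -7973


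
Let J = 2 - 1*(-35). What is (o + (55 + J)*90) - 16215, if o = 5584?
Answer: -2351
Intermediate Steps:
J = 37 (J = 2 + 35 = 37)
(o + (55 + J)*90) - 16215 = (5584 + (55 + 37)*90) - 16215 = (5584 + 92*90) - 16215 = (5584 + 8280) - 16215 = 13864 - 16215 = -2351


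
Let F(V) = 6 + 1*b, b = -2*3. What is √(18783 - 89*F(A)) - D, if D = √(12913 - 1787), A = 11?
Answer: -√11126 + 3*√2087 ≈ 31.571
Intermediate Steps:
b = -6
D = √11126 ≈ 105.48
F(V) = 0 (F(V) = 6 + 1*(-6) = 6 - 6 = 0)
√(18783 - 89*F(A)) - D = √(18783 - 89*0) - √11126 = √(18783 + 0) - √11126 = √18783 - √11126 = 3*√2087 - √11126 = -√11126 + 3*√2087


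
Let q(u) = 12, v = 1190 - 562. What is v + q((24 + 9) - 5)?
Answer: 640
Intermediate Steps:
v = 628
v + q((24 + 9) - 5) = 628 + 12 = 640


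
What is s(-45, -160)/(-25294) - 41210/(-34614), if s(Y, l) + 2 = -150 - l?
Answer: 260522207/218881629 ≈ 1.1902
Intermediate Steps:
s(Y, l) = -152 - l (s(Y, l) = -2 + (-150 - l) = -152 - l)
s(-45, -160)/(-25294) - 41210/(-34614) = (-152 - 1*(-160))/(-25294) - 41210/(-34614) = (-152 + 160)*(-1/25294) - 41210*(-1/34614) = 8*(-1/25294) + 20605/17307 = -4/12647 + 20605/17307 = 260522207/218881629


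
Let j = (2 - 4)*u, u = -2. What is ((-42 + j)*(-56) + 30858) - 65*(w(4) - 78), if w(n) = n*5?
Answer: 36756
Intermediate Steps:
w(n) = 5*n
j = 4 (j = (2 - 4)*(-2) = -2*(-2) = 4)
((-42 + j)*(-56) + 30858) - 65*(w(4) - 78) = ((-42 + 4)*(-56) + 30858) - 65*(5*4 - 78) = (-38*(-56) + 30858) - 65*(20 - 78) = (2128 + 30858) - 65*(-58) = 32986 + 3770 = 36756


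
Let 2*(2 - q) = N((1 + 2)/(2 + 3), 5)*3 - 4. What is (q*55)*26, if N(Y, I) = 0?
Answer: 5720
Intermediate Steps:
q = 4 (q = 2 - (0*3 - 4)/2 = 2 - (0 - 4)/2 = 2 - ½*(-4) = 2 + 2 = 4)
(q*55)*26 = (4*55)*26 = 220*26 = 5720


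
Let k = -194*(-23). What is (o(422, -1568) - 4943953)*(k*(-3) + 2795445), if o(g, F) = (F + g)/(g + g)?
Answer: -5804345286473601/422 ≈ -1.3754e+13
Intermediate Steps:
k = 4462
o(g, F) = (F + g)/(2*g) (o(g, F) = (F + g)/((2*g)) = (F + g)*(1/(2*g)) = (F + g)/(2*g))
(o(422, -1568) - 4943953)*(k*(-3) + 2795445) = ((1/2)*(-1568 + 422)/422 - 4943953)*(4462*(-3) + 2795445) = ((1/2)*(1/422)*(-1146) - 4943953)*(-13386 + 2795445) = (-573/422 - 4943953)*2782059 = -2086348739/422*2782059 = -5804345286473601/422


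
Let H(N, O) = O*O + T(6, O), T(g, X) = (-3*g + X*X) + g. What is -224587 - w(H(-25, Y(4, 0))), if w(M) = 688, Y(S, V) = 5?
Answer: -225275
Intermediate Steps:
T(g, X) = X**2 - 2*g (T(g, X) = (-3*g + X**2) + g = (X**2 - 3*g) + g = X**2 - 2*g)
H(N, O) = -12 + 2*O**2 (H(N, O) = O*O + (O**2 - 2*6) = O**2 + (O**2 - 12) = O**2 + (-12 + O**2) = -12 + 2*O**2)
-224587 - w(H(-25, Y(4, 0))) = -224587 - 1*688 = -224587 - 688 = -225275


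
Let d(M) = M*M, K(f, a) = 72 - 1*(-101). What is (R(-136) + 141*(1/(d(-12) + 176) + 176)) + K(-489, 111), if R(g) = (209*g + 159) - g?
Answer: -1004659/320 ≈ -3139.6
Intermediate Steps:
K(f, a) = 173 (K(f, a) = 72 + 101 = 173)
d(M) = M²
R(g) = 159 + 208*g (R(g) = (159 + 209*g) - g = 159 + 208*g)
(R(-136) + 141*(1/(d(-12) + 176) + 176)) + K(-489, 111) = ((159 + 208*(-136)) + 141*(1/((-12)² + 176) + 176)) + 173 = ((159 - 28288) + 141*(1/(144 + 176) + 176)) + 173 = (-28129 + 141*(1/320 + 176)) + 173 = (-28129 + 141*(56321/320)) + 173 = (-28129 + 7941261/320) + 173 = -1060019/320 + 173 = -1004659/320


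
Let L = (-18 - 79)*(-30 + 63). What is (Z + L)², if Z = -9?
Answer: 10304100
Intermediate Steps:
L = -3201 (L = -97*33 = -3201)
(Z + L)² = (-9 - 3201)² = (-3210)² = 10304100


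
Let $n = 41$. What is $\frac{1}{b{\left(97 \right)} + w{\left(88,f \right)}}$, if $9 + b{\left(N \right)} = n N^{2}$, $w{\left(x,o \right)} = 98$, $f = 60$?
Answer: $\frac{1}{385858} \approx 2.5916 \cdot 10^{-6}$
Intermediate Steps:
$b{\left(N \right)} = -9 + 41 N^{2}$
$\frac{1}{b{\left(97 \right)} + w{\left(88,f \right)}} = \frac{1}{\left(-9 + 41 \cdot 97^{2}\right) + 98} = \frac{1}{\left(-9 + 41 \cdot 9409\right) + 98} = \frac{1}{\left(-9 + 385769\right) + 98} = \frac{1}{385760 + 98} = \frac{1}{385858}$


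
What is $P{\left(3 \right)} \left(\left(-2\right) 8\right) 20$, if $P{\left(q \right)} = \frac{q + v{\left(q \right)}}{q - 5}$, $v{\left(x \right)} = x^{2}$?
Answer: $1920$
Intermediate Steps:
$P{\left(q \right)} = \frac{q + q^{2}}{-5 + q}$ ($P{\left(q \right)} = \frac{q + q^{2}}{q - 5} = \frac{q + q^{2}}{-5 + q}$)
$P{\left(3 \right)} \left(\left(-2\right) 8\right) 20 = \frac{3 \left(1 + 3\right)}{-5 + 3} \left(\left(-2\right) 8\right) 20 = 3 \frac{1}{-2} \cdot 4 \left(-16\right) 20 = 3 \left(- \frac{1}{2}\right) 4 \left(-16\right) 20 = \left(-6\right) \left(-16\right) 20 = 96 \cdot 20 = 1920$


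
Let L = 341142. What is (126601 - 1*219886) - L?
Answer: -434427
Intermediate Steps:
(126601 - 1*219886) - L = (126601 - 1*219886) - 1*341142 = (126601 - 219886) - 341142 = -93285 - 341142 = -434427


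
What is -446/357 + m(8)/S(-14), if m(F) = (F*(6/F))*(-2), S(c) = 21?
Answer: -650/357 ≈ -1.8207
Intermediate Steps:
m(F) = -12 (m(F) = 6*(-2) = -12)
-446/357 + m(8)/S(-14) = -446/357 - 12/21 = -446*1/357 - 12*1/21 = -446/357 - 4/7 = -650/357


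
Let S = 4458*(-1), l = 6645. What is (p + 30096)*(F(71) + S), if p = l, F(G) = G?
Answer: -161182767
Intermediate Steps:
S = -4458
p = 6645
(p + 30096)*(F(71) + S) = (6645 + 30096)*(71 - 4458) = 36741*(-4387) = -161182767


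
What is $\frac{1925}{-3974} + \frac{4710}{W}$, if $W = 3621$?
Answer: $\frac{3915705}{4796618} \approx 0.81635$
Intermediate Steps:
$\frac{1925}{-3974} + \frac{4710}{W} = \frac{1925}{-3974} + \frac{4710}{3621} = 1925 \left(- \frac{1}{3974}\right) + 4710 \cdot \frac{1}{3621} = - \frac{1925}{3974} + \frac{1570}{1207} = \frac{3915705}{4796618}$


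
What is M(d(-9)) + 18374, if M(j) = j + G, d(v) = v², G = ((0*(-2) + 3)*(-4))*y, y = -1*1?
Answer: 18467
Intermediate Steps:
y = -1
G = 12 (G = ((0*(-2) + 3)*(-4))*(-1) = ((0 + 3)*(-4))*(-1) = (3*(-4))*(-1) = -12*(-1) = 12)
M(j) = 12 + j (M(j) = j + 12 = 12 + j)
M(d(-9)) + 18374 = (12 + (-9)²) + 18374 = (12 + 81) + 18374 = 93 + 18374 = 18467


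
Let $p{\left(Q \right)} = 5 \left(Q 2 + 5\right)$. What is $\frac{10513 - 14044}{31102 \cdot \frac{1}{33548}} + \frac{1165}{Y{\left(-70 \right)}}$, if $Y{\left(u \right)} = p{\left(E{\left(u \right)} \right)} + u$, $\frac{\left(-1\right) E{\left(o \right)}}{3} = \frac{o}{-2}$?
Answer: $- \frac{12974773069}{3405669} \approx -3809.8$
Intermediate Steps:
$E{\left(o \right)} = \frac{3 o}{2}$ ($E{\left(o \right)} = - 3 \frac{o}{-2} = - 3 o \left(- \frac{1}{2}\right) = - 3 \left(- \frac{o}{2}\right) = \frac{3 o}{2}$)
$p{\left(Q \right)} = 25 + 10 Q$ ($p{\left(Q \right)} = 5 \left(2 Q + 5\right) = 5 \left(5 + 2 Q\right) = 25 + 10 Q$)
$Y{\left(u \right)} = 25 + 16 u$ ($Y{\left(u \right)} = \left(25 + 10 \frac{3 u}{2}\right) + u = \left(25 + 15 u\right) + u = 25 + 16 u$)
$\frac{10513 - 14044}{31102 \cdot \frac{1}{33548}} + \frac{1165}{Y{\left(-70 \right)}} = \frac{10513 - 14044}{31102 \cdot \frac{1}{33548}} + \frac{1165}{25 + 16 \left(-70\right)} = - \frac{3531}{31102 \cdot \frac{1}{33548}} + \frac{1165}{25 - 1120} = - \frac{3531}{\frac{15551}{16774}} + \frac{1165}{-1095} = \left(-3531\right) \frac{16774}{15551} + 1165 \left(- \frac{1}{1095}\right) = - \frac{59228994}{15551} - \frac{233}{219} = - \frac{12974773069}{3405669}$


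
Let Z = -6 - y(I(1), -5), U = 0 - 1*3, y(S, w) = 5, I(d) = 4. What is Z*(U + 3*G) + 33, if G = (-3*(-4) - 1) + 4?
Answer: -429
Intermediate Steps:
G = 15 (G = (12 - 1) + 4 = 11 + 4 = 15)
U = -3 (U = 0 - 3 = -3)
Z = -11 (Z = -6 - 1*5 = -6 - 5 = -11)
Z*(U + 3*G) + 33 = -11*(-3 + 3*15) + 33 = -11*(-3 + 45) + 33 = -11*42 + 33 = -462 + 33 = -429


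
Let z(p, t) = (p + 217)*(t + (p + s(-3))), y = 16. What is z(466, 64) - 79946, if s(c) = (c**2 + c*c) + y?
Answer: 305266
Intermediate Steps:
s(c) = 16 + 2*c**2 (s(c) = (c**2 + c*c) + 16 = (c**2 + c**2) + 16 = 2*c**2 + 16 = 16 + 2*c**2)
z(p, t) = (217 + p)*(34 + p + t) (z(p, t) = (p + 217)*(t + (p + (16 + 2*(-3)**2))) = (217 + p)*(t + (p + (16 + 2*9))) = (217 + p)*(t + (p + (16 + 18))) = (217 + p)*(t + (p + 34)) = (217 + p)*(t + (34 + p)) = (217 + p)*(34 + p + t))
z(466, 64) - 79946 = (7378 + 466**2 + 217*64 + 251*466 + 466*64) - 79946 = (7378 + 217156 + 13888 + 116966 + 29824) - 79946 = 385212 - 79946 = 305266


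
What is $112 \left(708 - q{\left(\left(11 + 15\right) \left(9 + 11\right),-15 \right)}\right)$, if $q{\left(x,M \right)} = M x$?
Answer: $952896$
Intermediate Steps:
$112 \left(708 - q{\left(\left(11 + 15\right) \left(9 + 11\right),-15 \right)}\right) = 112 \left(708 - - 15 \left(11 + 15\right) \left(9 + 11\right)\right) = 112 \left(708 - - 15 \cdot 26 \cdot 20\right) = 112 \left(708 - \left(-15\right) 520\right) = 112 \left(708 - -7800\right) = 112 \left(708 + 7800\right) = 112 \cdot 8508 = 952896$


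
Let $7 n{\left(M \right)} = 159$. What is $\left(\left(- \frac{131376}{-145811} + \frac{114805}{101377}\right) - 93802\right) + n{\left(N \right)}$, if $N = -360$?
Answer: $- \frac{9703429773870636}{103473172229} \approx -93777.0$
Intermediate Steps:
$n{\left(M \right)} = \frac{159}{7}$ ($n{\left(M \right)} = \frac{1}{7} \cdot 159 = \frac{159}{7}$)
$\left(\left(- \frac{131376}{-145811} + \frac{114805}{101377}\right) - 93802\right) + n{\left(N \right)} = \left(\left(- \frac{131376}{-145811} + \frac{114805}{101377}\right) - 93802\right) + \frac{159}{7} = \left(\left(\left(-131376\right) \left(- \frac{1}{145811}\right) + 114805 \cdot \frac{1}{101377}\right) - 93802\right) + \frac{159}{7} = \left(\left(\frac{131376}{145811} + \frac{114805}{101377}\right) - 93802\right) + \frac{159}{7} = \left(\frac{30058336607}{14781881747} - 93802\right) + \frac{159}{7} = - \frac{1386540013295487}{14781881747} + \frac{159}{7} = - \frac{9703429773870636}{103473172229}$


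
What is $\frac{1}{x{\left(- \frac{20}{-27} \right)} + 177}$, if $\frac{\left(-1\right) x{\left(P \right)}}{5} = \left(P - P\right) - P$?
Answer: $\frac{27}{4879} \approx 0.0055339$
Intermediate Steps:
$x{\left(P \right)} = 5 P$ ($x{\left(P \right)} = - 5 \left(\left(P - P\right) - P\right) = - 5 \left(0 - P\right) = - 5 \left(- P\right) = 5 P$)
$\frac{1}{x{\left(- \frac{20}{-27} \right)} + 177} = \frac{1}{5 \left(- \frac{20}{-27}\right) + 177} = \frac{1}{5 \left(\left(-20\right) \left(- \frac{1}{27}\right)\right) + 177} = \frac{1}{5 \cdot \frac{20}{27} + 177} = \frac{1}{\frac{100}{27} + 177} = \frac{1}{\frac{4879}{27}} = \frac{27}{4879}$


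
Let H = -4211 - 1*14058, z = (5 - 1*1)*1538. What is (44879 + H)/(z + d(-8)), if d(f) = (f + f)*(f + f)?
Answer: 4435/1068 ≈ 4.1526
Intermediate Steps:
z = 6152 (z = (5 - 1)*1538 = 4*1538 = 6152)
H = -18269 (H = -4211 - 14058 = -18269)
d(f) = 4*f² (d(f) = (2*f)*(2*f) = 4*f²)
(44879 + H)/(z + d(-8)) = (44879 - 18269)/(6152 + 4*(-8)²) = 26610/(6152 + 4*64) = 26610/(6152 + 256) = 26610/6408 = 26610*(1/6408) = 4435/1068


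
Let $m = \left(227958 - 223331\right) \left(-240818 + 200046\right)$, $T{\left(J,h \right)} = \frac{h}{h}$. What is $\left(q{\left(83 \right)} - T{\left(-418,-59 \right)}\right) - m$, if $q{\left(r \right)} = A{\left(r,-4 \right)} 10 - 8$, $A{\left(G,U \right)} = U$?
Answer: $188651995$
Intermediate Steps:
$T{\left(J,h \right)} = 1$
$q{\left(r \right)} = -48$ ($q{\left(r \right)} = \left(-4\right) 10 - 8 = -40 - 8 = -48$)
$m = -188652044$ ($m = 4627 \left(-40772\right) = -188652044$)
$\left(q{\left(83 \right)} - T{\left(-418,-59 \right)}\right) - m = \left(-48 - 1\right) - -188652044 = \left(-48 - 1\right) + 188652044 = -49 + 188652044 = 188651995$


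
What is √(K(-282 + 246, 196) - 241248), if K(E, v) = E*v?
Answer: 4*I*√15519 ≈ 498.3*I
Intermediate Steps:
√(K(-282 + 246, 196) - 241248) = √((-282 + 246)*196 - 241248) = √(-36*196 - 241248) = √(-7056 - 241248) = √(-248304) = 4*I*√15519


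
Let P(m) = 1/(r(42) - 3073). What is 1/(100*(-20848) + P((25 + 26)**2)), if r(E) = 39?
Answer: -3034/6325283201 ≈ -4.7966e-7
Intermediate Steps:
P(m) = -1/3034 (P(m) = 1/(39 - 3073) = 1/(-3034) = -1/3034)
1/(100*(-20848) + P((25 + 26)**2)) = 1/(100*(-20848) - 1/3034) = 1/(-2084800 - 1/3034) = 1/(-6325283201/3034) = -3034/6325283201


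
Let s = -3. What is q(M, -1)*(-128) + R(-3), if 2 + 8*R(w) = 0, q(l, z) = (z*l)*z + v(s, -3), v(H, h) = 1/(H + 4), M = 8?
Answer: -4609/4 ≈ -1152.3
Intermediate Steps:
v(H, h) = 1/(4 + H)
q(l, z) = 1 + l*z² (q(l, z) = (z*l)*z + 1/(4 - 3) = (l*z)*z + 1/1 = l*z² + 1 = 1 + l*z²)
R(w) = -¼ (R(w) = -¼ + (⅛)*0 = -¼ + 0 = -¼)
q(M, -1)*(-128) + R(-3) = (1 + 8*(-1)²)*(-128) - ¼ = (1 + 8*1)*(-128) - ¼ = (1 + 8)*(-128) - ¼ = 9*(-128) - ¼ = -1152 - ¼ = -4609/4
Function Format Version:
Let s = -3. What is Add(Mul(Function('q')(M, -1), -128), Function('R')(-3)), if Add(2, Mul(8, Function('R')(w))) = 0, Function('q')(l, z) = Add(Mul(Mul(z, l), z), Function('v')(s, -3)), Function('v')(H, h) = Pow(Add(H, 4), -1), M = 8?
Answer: Rational(-4609, 4) ≈ -1152.3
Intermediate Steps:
Function('v')(H, h) = Pow(Add(4, H), -1)
Function('q')(l, z) = Add(1, Mul(l, Pow(z, 2))) (Function('q')(l, z) = Add(Mul(Mul(z, l), z), Pow(Add(4, -3), -1)) = Add(Mul(Mul(l, z), z), Pow(1, -1)) = Add(Mul(l, Pow(z, 2)), 1) = Add(1, Mul(l, Pow(z, 2))))
Function('R')(w) = Rational(-1, 4) (Function('R')(w) = Add(Rational(-1, 4), Mul(Rational(1, 8), 0)) = Add(Rational(-1, 4), 0) = Rational(-1, 4))
Add(Mul(Function('q')(M, -1), -128), Function('R')(-3)) = Add(Mul(Add(1, Mul(8, Pow(-1, 2))), -128), Rational(-1, 4)) = Add(Mul(Add(1, Mul(8, 1)), -128), Rational(-1, 4)) = Add(Mul(Add(1, 8), -128), Rational(-1, 4)) = Add(Mul(9, -128), Rational(-1, 4)) = Add(-1152, Rational(-1, 4)) = Rational(-4609, 4)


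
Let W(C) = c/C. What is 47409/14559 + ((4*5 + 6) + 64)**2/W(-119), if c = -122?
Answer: 2339867333/296033 ≈ 7904.1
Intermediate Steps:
W(C) = -122/C
47409/14559 + ((4*5 + 6) + 64)**2/W(-119) = 47409/14559 + ((4*5 + 6) + 64)**2/((-122/(-119))) = 47409*(1/14559) + ((20 + 6) + 64)**2/((-122*(-1/119))) = 15803/4853 + (26 + 64)**2/(122/119) = 15803/4853 + 90**2*(119/122) = 15803/4853 + 8100*(119/122) = 15803/4853 + 481950/61 = 2339867333/296033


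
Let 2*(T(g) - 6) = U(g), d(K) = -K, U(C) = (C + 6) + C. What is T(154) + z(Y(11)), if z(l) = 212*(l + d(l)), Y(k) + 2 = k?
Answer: 163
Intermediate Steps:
U(C) = 6 + 2*C (U(C) = (6 + C) + C = 6 + 2*C)
T(g) = 9 + g (T(g) = 6 + (6 + 2*g)/2 = 6 + (3 + g) = 9 + g)
Y(k) = -2 + k
z(l) = 0 (z(l) = 212*(l - l) = 212*0 = 0)
T(154) + z(Y(11)) = (9 + 154) + 0 = 163 + 0 = 163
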